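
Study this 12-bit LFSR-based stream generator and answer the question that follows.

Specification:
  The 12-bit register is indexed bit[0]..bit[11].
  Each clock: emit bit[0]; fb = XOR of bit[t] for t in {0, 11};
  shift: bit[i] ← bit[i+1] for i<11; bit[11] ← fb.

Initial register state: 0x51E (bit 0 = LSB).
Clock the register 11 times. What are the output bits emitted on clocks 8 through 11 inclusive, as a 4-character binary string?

reg_0 = 0x51E
clock 1: out=0, reg = 0x28F
clock 2: out=1, reg = 0x947
clock 3: out=1, reg = 0x4A3
clock 4: out=1, reg = 0xA51
clock 5: out=1, reg = 0x528
clock 6: out=0, reg = 0x294
clock 7: out=0, reg = 0x14A
clock 8: out=0, reg = 0x0A5
clock 9: out=1, reg = 0x852
clock 10: out=0, reg = 0xC29
clock 11: out=1, reg = 0x614

0101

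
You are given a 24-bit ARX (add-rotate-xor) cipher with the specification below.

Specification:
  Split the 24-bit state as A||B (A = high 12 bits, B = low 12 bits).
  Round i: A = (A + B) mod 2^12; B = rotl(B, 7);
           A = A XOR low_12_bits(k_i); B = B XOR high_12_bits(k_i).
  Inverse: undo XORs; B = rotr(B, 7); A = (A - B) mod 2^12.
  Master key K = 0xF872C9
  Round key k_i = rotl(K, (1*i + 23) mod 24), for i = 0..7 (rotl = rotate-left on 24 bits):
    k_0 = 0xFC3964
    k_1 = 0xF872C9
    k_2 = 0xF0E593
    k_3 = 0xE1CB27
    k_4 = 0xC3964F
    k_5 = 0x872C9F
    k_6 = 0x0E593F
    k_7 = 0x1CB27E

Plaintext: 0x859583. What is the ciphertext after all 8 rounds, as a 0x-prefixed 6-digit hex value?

s_0 = plaintext = 0x859583
s_1 = Round(s_0, k_0) = 0x4B8E6F
s_2 = Round(s_1, k_1) = 0x1EE874
s_3 = Round(s_2, k_2) = 0xFF154D
s_4 = Round(s_3, k_3) = 0xE198B6
s_5 = Round(s_4, k_4) = 0x08077C
s_6 = Round(s_5, k_5) = 0xB63649
s_7 = Round(s_6, k_6) = 0x893457
s_8 = Round(s_7, k_7) = 0xE94A69

0xE94A69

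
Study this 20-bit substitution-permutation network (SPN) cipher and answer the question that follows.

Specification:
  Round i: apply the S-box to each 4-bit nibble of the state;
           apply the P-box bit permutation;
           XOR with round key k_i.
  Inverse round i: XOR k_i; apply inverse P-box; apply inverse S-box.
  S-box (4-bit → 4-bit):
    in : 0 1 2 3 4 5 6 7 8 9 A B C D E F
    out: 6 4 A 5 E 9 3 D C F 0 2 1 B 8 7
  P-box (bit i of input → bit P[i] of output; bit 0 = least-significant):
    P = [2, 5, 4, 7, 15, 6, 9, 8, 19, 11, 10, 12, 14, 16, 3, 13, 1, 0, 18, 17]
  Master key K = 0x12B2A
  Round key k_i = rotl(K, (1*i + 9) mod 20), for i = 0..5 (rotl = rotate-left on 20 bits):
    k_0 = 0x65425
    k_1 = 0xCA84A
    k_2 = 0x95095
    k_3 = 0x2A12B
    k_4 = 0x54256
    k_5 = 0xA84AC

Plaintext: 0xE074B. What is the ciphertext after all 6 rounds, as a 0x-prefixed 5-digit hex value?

0x99A57

s_0 = plaintext = 0xE074B
s_1 = Round(s_0, k_0) = 0xD434D
s_2 = Round(s_1, k_1) = 0x78FA5
s_3 = Round(s_2, k_2) = 0x77C1B
s_4 = Round(s_3, k_3) = 0xCC301
s_5 = Round(s_4, k_4) = 0xD0404
s_6 = Round(s_5, k_5) = 0x99A57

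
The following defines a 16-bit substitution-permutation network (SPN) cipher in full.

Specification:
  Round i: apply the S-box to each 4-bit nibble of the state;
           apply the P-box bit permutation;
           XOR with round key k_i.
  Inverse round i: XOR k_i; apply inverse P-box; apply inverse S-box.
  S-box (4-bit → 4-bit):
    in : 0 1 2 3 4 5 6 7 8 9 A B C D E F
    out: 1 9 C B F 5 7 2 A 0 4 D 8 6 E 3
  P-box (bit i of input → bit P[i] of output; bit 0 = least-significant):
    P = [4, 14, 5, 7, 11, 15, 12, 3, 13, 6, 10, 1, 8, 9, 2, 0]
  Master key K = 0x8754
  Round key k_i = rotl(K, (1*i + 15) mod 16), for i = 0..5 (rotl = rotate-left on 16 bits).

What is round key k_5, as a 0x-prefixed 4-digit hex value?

K = 0x8754
k_0 = rotl(K, (1*0+15) mod 16) = rotl(K, 15) = 0x43AA
k_1 = rotl(K, (1*1+15) mod 16) = rotl(K, 0) = 0x8754
k_2 = rotl(K, (1*2+15) mod 16) = rotl(K, 1) = 0x0EA9
k_3 = rotl(K, (1*3+15) mod 16) = rotl(K, 2) = 0x1D52
k_4 = rotl(K, (1*4+15) mod 16) = rotl(K, 3) = 0x3AA4
k_5 = rotl(K, (1*5+15) mod 16) = rotl(K, 4) = 0x7548

0x7548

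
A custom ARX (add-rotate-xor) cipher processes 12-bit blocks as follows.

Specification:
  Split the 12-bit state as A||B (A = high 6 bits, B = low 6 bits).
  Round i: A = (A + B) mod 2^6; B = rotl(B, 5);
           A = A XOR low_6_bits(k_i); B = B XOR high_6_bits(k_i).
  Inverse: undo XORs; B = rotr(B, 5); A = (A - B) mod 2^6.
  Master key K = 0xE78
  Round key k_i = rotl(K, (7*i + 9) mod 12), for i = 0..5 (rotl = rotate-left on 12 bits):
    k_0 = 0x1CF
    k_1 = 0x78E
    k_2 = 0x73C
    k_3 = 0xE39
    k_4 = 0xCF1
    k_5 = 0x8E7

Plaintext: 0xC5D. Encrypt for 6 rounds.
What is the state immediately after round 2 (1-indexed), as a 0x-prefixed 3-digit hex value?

s_0 = plaintext = 0xC5D
s_1 = Round(s_0, k_0) = 0x069
s_2 = Round(s_1, k_1) = 0x92A
s_3 = Round(s_2, k_2) = 0xC89
s_4 = Round(s_3, k_3) = 0x09C
s_5 = Round(s_4, k_4) = 0xBFD
s_6 = Round(s_5, k_5) = 0x2DD

0x92A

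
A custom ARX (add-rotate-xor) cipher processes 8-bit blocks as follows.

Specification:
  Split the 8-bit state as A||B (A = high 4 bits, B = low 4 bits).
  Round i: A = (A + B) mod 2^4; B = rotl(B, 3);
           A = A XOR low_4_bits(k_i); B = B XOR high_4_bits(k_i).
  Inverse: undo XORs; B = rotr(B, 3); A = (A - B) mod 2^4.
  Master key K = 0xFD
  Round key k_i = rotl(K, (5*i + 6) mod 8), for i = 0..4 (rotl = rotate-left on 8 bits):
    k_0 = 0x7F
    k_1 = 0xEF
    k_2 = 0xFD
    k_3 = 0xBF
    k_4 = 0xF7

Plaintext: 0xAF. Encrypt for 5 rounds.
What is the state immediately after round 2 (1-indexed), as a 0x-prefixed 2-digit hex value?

s_0 = plaintext = 0xAF
s_1 = Round(s_0, k_0) = 0x68
s_2 = Round(s_1, k_1) = 0x1A
s_3 = Round(s_2, k_2) = 0x6A
s_4 = Round(s_3, k_3) = 0xFE
s_5 = Round(s_4, k_4) = 0xA8

0x1A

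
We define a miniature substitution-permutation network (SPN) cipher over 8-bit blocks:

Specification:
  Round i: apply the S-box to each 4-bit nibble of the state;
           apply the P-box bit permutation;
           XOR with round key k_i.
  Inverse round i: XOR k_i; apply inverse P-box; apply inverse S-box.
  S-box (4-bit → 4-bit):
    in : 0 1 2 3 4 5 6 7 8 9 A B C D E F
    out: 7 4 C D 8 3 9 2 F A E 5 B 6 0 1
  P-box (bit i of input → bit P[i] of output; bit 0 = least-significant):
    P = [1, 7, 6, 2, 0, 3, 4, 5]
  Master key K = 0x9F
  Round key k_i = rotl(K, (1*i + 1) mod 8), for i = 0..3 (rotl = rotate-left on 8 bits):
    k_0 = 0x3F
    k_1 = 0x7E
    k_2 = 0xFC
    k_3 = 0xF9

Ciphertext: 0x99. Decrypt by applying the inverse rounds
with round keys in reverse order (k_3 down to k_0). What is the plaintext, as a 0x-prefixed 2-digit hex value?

0xF6

s_0 = ciphertext = 0x99
s_1 = InvRound(s_0, k_3) = 0x41
s_2 = InvRound(s_1, k_2) = 0x89
s_3 = InvRound(s_2, k_1) = 0x38
s_4 = InvRound(s_3, k_0) = 0xF6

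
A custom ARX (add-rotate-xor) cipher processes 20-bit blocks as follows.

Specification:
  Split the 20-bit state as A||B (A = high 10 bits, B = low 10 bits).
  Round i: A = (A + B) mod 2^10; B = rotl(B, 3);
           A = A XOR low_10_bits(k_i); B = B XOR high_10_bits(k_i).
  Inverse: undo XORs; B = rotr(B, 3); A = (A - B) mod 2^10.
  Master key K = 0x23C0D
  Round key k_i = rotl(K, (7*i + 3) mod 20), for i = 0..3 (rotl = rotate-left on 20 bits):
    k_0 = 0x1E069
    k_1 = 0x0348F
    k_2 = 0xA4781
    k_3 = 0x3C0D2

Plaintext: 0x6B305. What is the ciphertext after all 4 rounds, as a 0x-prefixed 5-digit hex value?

s_0 = plaintext = 0x6B305
s_1 = Round(s_0, k_0) = 0x36056
s_2 = Round(s_1, k_1) = 0x686BD
s_3 = Round(s_2, k_2) = 0xF7F7C
s_4 = Round(s_3, k_3) = 0xE2716

0xE2716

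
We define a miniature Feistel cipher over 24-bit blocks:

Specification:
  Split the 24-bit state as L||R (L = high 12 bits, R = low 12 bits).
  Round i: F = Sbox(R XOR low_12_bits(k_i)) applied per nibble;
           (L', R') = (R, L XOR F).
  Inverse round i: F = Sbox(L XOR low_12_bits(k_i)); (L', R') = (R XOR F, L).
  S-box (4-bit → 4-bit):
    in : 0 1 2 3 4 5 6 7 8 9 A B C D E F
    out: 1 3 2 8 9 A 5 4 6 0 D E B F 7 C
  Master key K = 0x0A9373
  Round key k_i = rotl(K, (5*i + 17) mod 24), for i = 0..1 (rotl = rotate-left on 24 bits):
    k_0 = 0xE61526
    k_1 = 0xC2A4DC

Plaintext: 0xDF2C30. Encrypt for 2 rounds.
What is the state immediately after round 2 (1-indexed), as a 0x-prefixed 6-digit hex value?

s_0 = plaintext = 0xDF2C30
s_1 = Round(s_0, k_0) = 0xC30DC7
s_2 = Round(s_1, k_1) = 0xDC7C0E

0xDC7C0E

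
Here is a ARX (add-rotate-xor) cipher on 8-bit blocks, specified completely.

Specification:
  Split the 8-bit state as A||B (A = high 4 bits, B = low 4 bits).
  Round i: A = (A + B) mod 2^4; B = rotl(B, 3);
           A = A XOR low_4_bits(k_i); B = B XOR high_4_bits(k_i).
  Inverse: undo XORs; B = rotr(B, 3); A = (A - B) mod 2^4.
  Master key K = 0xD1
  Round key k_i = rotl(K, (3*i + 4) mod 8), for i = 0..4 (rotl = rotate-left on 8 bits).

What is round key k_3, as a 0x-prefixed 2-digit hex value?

K = 0xD1
k_0 = rotl(K, (3*0+4) mod 8) = rotl(K, 4) = 0x1D
k_1 = rotl(K, (3*1+4) mod 8) = rotl(K, 7) = 0xE8
k_2 = rotl(K, (3*2+4) mod 8) = rotl(K, 2) = 0x47
k_3 = rotl(K, (3*3+4) mod 8) = rotl(K, 5) = 0x3A

0x3A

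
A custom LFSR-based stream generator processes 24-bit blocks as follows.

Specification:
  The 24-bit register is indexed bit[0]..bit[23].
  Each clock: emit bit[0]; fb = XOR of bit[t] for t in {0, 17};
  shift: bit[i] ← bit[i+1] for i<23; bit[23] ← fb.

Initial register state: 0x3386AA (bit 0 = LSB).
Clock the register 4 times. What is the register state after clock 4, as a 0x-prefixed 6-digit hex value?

reg_0 = 0x3386AA
clock 1: out=0, reg = 0x99C355
clock 2: out=1, reg = 0xCCE1AA
clock 3: out=0, reg = 0x6670D5
clock 4: out=1, reg = 0x33386A

0x33386A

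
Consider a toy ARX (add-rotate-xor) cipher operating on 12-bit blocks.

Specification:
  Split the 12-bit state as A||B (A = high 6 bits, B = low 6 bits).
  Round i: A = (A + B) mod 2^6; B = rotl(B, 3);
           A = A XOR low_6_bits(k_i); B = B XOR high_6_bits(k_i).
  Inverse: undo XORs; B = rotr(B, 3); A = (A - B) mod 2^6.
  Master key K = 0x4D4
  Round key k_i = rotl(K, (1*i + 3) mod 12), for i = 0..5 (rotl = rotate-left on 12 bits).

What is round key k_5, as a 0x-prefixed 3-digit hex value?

0x44D

K = 0x4D4
k_0 = rotl(K, (1*0+3) mod 12) = rotl(K, 3) = 0x6A2
k_1 = rotl(K, (1*1+3) mod 12) = rotl(K, 4) = 0xD44
k_2 = rotl(K, (1*2+3) mod 12) = rotl(K, 5) = 0xA89
k_3 = rotl(K, (1*3+3) mod 12) = rotl(K, 6) = 0x513
k_4 = rotl(K, (1*4+3) mod 12) = rotl(K, 7) = 0xA26
k_5 = rotl(K, (1*5+3) mod 12) = rotl(K, 8) = 0x44D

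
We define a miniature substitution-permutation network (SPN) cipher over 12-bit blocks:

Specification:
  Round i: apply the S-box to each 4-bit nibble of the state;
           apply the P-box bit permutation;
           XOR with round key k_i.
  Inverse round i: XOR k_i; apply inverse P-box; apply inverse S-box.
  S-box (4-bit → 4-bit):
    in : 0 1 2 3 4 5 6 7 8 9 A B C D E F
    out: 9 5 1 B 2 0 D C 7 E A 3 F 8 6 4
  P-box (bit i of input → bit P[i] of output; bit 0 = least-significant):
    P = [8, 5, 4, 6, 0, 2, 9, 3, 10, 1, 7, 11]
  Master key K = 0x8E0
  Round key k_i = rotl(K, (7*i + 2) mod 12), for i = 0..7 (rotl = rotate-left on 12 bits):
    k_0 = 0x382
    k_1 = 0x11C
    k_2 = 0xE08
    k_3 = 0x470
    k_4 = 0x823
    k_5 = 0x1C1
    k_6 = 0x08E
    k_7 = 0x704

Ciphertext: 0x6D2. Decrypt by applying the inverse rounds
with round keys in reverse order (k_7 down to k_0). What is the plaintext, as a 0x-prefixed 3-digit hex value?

0x993

s_0 = ciphertext = 0x6D2
s_1 = InvRound(s_0, k_7) = 0xE46
s_2 = InvRound(s_1, k_6) = 0x67D
s_3 = InvRound(s_2, k_5) = 0x198
s_4 = InvRound(s_3, k_4) = 0x908
s_5 = InvRound(s_4, k_3) = 0x0DC
s_6 = InvRound(s_5, k_2) = 0x6E7
s_7 = InvRound(s_6, k_1) = 0x86C
s_8 = InvRound(s_7, k_0) = 0x993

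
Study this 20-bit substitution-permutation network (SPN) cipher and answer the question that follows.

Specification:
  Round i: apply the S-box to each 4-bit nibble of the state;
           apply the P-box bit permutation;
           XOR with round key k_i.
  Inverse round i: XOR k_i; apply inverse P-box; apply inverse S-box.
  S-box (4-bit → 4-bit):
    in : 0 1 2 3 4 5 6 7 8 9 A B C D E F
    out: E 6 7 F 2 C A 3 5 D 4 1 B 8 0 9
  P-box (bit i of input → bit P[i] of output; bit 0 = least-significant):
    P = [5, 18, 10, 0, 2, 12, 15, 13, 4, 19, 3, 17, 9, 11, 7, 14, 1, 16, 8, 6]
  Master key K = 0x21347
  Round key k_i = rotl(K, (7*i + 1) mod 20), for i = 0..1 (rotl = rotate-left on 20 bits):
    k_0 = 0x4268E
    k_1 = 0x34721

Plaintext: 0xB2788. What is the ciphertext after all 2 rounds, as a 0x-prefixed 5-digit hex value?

0x2F3DF

s_0 = plaintext = 0xB2788
s_1 = Round(s_0, k_0) = 0xCA838
s_2 = Round(s_1, k_1) = 0x2F3DF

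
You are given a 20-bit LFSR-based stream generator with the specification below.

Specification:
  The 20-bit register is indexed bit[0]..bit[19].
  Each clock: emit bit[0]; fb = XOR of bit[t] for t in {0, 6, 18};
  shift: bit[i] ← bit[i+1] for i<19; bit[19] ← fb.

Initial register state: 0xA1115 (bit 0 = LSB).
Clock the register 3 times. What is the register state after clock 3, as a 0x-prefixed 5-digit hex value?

reg_0 = 0xA1115
clock 1: out=1, reg = 0xD088A
clock 2: out=0, reg = 0xE8445
clock 3: out=1, reg = 0xF4222

0xF4222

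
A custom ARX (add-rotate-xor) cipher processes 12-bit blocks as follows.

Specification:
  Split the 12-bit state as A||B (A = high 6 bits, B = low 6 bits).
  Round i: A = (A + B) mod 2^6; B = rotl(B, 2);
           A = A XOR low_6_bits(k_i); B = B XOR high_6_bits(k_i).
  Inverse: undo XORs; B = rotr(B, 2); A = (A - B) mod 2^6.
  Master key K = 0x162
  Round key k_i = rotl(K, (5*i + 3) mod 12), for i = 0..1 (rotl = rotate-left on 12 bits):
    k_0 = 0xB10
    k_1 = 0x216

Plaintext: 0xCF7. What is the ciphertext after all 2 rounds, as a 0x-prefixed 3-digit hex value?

s_0 = plaintext = 0xCF7
s_1 = Round(s_0, k_0) = 0xEB3
s_2 = Round(s_1, k_1) = 0xEC7

0xEC7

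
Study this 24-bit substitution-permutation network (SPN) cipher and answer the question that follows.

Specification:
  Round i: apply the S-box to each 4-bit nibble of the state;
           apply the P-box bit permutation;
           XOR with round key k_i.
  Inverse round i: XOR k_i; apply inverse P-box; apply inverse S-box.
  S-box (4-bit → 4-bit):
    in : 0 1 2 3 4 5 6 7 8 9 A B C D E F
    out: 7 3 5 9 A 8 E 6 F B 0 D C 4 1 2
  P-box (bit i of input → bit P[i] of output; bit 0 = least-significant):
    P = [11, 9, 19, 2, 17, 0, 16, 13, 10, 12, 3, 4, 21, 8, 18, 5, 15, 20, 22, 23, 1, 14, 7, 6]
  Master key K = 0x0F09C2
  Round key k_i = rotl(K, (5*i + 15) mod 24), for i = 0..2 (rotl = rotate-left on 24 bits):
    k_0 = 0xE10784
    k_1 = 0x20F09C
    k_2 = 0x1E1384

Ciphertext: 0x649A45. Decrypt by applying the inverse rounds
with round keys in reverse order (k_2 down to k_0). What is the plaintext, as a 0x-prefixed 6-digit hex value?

s_0 = ciphertext = 0x649A45
s_1 = InvRound(s_0, k_2) = 0xC01A12
s_2 = InvRound(s_1, k_1) = 0x0BED59
s_3 = InvRound(s_2, k_0) = 0x6BEC98

0x6BEC98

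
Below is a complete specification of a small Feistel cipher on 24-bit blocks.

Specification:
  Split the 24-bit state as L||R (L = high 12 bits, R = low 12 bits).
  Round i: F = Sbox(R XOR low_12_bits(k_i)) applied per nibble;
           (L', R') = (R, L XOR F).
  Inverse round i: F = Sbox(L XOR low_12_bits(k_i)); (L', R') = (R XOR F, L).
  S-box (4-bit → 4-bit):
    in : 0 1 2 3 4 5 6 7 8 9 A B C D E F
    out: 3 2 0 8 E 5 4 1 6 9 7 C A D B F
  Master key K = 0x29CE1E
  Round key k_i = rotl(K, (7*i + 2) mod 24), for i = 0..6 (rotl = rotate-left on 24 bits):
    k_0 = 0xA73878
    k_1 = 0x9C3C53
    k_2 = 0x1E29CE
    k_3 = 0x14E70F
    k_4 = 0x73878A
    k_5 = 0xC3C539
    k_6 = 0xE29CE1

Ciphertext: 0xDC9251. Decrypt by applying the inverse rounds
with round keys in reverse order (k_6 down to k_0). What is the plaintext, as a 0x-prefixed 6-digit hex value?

0xA39EF1

s_0 = ciphertext = 0xDC9251
s_1 = InvRound(s_0, k_6) = 0x057DC9
s_2 = InvRound(s_1, k_5) = 0x882057
s_3 = InvRound(s_2, k_4) = 0xF61882
s_4 = InvRound(s_3, k_3) = 0xEC9F61
s_5 = InvRound(s_4, k_2) = 0xE50EC9
s_6 = InvRound(s_5, k_1) = 0xEF1E50
s_7 = InvRound(s_6, k_0) = 0xA39EF1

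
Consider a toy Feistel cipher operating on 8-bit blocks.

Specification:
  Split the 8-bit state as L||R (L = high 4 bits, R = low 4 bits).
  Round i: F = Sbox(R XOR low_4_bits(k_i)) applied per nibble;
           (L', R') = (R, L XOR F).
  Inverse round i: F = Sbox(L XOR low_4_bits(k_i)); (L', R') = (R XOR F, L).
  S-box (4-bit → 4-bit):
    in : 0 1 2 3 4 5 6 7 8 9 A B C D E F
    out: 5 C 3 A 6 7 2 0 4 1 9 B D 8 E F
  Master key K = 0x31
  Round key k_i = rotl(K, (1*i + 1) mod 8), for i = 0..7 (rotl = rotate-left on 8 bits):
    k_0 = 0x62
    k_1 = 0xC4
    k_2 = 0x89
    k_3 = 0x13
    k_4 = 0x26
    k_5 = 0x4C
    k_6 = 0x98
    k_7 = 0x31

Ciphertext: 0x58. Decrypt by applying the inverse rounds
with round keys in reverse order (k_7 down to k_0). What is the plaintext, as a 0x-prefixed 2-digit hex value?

s_0 = ciphertext = 0x58
s_1 = InvRound(s_0, k_7) = 0xE5
s_2 = InvRound(s_1, k_6) = 0x7E
s_3 = InvRound(s_2, k_5) = 0x57
s_4 = InvRound(s_3, k_4) = 0xD5
s_5 = InvRound(s_4, k_3) = 0xBD
s_6 = InvRound(s_5, k_2) = 0xEB
s_7 = InvRound(s_6, k_1) = 0x2E
s_8 = InvRound(s_7, k_0) = 0xB2

0xB2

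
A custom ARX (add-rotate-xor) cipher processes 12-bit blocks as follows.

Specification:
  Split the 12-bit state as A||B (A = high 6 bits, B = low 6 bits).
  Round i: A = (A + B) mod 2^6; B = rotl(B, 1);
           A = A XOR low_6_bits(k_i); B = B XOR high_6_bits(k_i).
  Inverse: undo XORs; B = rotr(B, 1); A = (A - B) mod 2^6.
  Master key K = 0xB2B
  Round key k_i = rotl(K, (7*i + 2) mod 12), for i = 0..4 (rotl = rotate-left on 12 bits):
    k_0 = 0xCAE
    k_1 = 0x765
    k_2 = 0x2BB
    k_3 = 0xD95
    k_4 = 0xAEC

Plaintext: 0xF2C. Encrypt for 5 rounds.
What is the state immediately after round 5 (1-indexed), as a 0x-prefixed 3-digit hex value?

0x33F

s_0 = plaintext = 0xF2C
s_1 = Round(s_0, k_0) = 0x1AB
s_2 = Round(s_1, k_1) = 0x50A
s_3 = Round(s_2, k_2) = 0x95E
s_4 = Round(s_3, k_3) = 0x58A
s_5 = Round(s_4, k_4) = 0x33F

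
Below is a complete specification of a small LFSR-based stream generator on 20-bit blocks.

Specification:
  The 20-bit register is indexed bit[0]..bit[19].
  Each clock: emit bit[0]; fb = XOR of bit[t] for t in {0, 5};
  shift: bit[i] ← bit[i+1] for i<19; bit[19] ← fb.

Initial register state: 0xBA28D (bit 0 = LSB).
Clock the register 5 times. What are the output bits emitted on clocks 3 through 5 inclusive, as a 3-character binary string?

110

reg_0 = 0xBA28D
clock 1: out=1, reg = 0xDD146
clock 2: out=0, reg = 0x6E8A3
clock 3: out=1, reg = 0x37451
clock 4: out=1, reg = 0x9BA28
clock 5: out=0, reg = 0xCDD14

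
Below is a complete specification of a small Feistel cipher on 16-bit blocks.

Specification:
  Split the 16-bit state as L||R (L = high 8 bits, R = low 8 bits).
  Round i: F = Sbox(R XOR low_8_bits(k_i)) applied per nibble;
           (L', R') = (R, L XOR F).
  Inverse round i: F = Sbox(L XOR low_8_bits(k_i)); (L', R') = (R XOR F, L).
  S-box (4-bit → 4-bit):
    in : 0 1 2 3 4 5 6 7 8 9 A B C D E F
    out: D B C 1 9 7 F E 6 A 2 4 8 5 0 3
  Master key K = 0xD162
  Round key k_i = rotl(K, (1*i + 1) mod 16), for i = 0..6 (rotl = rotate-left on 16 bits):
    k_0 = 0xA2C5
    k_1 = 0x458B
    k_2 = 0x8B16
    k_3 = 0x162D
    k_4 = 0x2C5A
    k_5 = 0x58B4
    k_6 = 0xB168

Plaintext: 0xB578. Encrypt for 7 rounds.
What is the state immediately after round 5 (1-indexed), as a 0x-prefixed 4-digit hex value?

0xDFF5

s_0 = plaintext = 0xB578
s_1 = Round(s_0, k_0) = 0x78F0
s_2 = Round(s_1, k_1) = 0xF09C
s_3 = Round(s_2, k_2) = 0x9C92
s_4 = Round(s_3, k_3) = 0x92DF
s_5 = Round(s_4, k_4) = 0xDFF5
s_6 = Round(s_5, k_5) = 0xF544
s_7 = Round(s_6, k_6) = 0x443D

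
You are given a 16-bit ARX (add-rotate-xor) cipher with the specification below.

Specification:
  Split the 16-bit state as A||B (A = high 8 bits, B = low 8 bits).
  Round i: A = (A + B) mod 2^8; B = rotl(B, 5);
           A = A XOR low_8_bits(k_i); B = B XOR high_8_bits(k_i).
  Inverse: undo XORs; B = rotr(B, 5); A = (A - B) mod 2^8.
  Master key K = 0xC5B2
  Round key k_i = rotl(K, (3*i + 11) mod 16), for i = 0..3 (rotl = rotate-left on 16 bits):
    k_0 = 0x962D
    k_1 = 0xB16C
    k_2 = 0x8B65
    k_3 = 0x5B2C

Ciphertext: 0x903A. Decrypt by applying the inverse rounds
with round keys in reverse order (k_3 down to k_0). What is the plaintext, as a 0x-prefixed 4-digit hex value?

0x49D9

s_0 = ciphertext = 0x903A
s_1 = InvRound(s_0, k_3) = 0xB10B
s_2 = InvRound(s_1, k_2) = 0xD004
s_3 = InvRound(s_2, k_1) = 0x0FAD
s_4 = InvRound(s_3, k_0) = 0x49D9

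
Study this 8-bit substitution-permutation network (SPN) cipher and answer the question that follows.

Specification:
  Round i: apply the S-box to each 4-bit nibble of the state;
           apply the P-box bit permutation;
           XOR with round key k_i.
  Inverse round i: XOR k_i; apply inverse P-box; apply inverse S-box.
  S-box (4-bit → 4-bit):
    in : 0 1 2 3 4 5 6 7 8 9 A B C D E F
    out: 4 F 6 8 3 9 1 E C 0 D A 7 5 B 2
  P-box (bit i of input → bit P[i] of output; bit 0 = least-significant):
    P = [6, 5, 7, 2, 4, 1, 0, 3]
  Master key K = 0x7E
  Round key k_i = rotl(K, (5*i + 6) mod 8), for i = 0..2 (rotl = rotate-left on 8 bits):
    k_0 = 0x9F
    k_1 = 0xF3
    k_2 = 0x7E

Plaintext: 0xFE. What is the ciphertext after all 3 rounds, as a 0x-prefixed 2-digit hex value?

0x98

s_0 = plaintext = 0xFE
s_1 = Round(s_0, k_0) = 0xF9
s_2 = Round(s_1, k_1) = 0xF1
s_3 = Round(s_2, k_2) = 0x98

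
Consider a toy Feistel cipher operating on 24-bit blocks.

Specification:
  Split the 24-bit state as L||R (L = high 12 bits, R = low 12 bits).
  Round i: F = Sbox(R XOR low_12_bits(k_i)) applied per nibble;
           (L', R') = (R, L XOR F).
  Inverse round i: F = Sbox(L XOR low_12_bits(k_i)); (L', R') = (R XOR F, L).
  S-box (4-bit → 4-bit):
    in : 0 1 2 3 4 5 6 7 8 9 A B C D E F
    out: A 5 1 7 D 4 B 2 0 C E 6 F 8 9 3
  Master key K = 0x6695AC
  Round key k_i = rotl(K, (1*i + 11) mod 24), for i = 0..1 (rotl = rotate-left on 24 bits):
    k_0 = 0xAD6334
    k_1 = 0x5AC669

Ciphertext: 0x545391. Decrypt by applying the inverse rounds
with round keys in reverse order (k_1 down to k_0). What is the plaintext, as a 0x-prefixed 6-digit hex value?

0x72B48E

s_0 = ciphertext = 0x545391
s_1 = InvRound(s_0, k_1) = 0x48E545
s_2 = InvRound(s_1, k_0) = 0x72B48E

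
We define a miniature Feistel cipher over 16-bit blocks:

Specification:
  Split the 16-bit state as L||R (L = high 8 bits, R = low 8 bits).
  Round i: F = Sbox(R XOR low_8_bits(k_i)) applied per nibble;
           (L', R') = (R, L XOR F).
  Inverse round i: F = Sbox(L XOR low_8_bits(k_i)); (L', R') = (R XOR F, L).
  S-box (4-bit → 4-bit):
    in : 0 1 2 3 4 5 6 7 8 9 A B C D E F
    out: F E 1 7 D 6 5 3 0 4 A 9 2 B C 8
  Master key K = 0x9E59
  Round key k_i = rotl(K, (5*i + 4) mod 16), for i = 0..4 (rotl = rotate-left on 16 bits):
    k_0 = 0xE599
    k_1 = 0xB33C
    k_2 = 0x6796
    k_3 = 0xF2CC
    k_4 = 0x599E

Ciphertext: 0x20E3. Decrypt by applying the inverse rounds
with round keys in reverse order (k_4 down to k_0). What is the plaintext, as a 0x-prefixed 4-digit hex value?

0xB7DC

s_0 = ciphertext = 0x20E3
s_1 = InvRound(s_0, k_4) = 0x7F20
s_2 = InvRound(s_1, k_3) = 0xB77F
s_3 = InvRound(s_2, k_2) = 0x61B7
s_4 = InvRound(s_3, k_1) = 0xDC61
s_5 = InvRound(s_4, k_0) = 0xB7DC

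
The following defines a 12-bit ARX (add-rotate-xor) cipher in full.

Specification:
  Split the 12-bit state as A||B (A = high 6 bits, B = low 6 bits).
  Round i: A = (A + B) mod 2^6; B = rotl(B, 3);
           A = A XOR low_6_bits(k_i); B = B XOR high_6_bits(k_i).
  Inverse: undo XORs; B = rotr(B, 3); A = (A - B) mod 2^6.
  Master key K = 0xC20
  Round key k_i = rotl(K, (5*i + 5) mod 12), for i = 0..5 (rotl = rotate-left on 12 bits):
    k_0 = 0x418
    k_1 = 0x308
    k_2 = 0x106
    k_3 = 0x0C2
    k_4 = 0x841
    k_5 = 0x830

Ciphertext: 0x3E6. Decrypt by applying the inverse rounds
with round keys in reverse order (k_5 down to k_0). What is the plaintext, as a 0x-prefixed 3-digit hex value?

s_0 = ciphertext = 0x3E6
s_1 = InvRound(s_0, k_5) = 0x3F0
s_2 = InvRound(s_1, k_4) = 0x10A
s_3 = InvRound(s_2, k_3) = 0xF49
s_4 = InvRound(s_3, k_2) = 0x4A9
s_5 = InvRound(s_4, k_1) = 0xBAC
s_6 = InvRound(s_5, k_0) = 0x3E7

0x3E7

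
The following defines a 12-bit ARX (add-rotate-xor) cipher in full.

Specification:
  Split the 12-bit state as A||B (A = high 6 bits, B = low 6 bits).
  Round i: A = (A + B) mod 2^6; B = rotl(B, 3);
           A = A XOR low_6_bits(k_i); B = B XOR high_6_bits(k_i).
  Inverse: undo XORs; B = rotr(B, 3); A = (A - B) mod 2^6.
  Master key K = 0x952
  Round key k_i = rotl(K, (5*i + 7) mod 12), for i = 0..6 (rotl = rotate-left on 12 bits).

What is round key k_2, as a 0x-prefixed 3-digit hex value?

K = 0x952
k_0 = rotl(K, (5*0+7) mod 12) = rotl(K, 7) = 0x94A
k_1 = rotl(K, (5*1+7) mod 12) = rotl(K, 0) = 0x952
k_2 = rotl(K, (5*2+7) mod 12) = rotl(K, 5) = 0xA52

0xA52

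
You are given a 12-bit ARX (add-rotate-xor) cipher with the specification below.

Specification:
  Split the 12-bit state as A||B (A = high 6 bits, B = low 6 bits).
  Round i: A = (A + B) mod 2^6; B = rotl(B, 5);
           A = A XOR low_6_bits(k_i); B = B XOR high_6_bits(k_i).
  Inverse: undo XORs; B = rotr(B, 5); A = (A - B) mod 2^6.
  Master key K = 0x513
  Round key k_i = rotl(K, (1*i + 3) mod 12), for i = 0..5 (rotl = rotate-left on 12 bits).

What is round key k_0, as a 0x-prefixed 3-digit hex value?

K = 0x513
k_0 = rotl(K, (1*0+3) mod 12) = rotl(K, 3) = 0x89A

0x89A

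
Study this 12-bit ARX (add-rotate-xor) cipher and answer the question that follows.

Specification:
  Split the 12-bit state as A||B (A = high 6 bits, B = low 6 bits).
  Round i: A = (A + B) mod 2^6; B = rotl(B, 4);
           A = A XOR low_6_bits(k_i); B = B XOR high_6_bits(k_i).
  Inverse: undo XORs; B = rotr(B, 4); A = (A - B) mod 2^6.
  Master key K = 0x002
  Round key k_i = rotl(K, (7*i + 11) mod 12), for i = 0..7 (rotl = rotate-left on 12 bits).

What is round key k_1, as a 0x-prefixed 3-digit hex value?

K = 0x002
k_0 = rotl(K, (7*0+11) mod 12) = rotl(K, 11) = 0x001
k_1 = rotl(K, (7*1+11) mod 12) = rotl(K, 6) = 0x080

0x080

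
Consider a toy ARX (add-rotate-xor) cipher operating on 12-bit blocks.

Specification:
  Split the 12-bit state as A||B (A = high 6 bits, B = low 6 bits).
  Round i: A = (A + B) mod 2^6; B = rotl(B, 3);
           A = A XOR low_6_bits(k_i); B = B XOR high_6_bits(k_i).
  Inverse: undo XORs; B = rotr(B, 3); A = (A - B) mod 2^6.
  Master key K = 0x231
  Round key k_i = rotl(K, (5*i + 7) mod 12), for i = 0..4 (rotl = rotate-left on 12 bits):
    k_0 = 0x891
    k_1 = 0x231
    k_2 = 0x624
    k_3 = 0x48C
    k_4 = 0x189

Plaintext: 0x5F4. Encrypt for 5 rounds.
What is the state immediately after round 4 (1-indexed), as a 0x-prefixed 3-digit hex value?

s_0 = plaintext = 0x5F4
s_1 = Round(s_0, k_0) = 0x684
s_2 = Round(s_1, k_1) = 0xBE8
s_3 = Round(s_2, k_2) = 0xCDD
s_4 = Round(s_3, k_3) = 0x739
s_5 = Round(s_4, k_4) = 0x709

0x739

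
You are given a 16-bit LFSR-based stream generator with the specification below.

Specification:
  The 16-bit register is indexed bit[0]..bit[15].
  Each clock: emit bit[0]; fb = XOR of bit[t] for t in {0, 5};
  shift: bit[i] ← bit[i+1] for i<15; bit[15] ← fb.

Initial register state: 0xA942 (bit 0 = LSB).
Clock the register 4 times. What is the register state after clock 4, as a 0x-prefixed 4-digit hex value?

reg_0 = 0xA942
clock 1: out=0, reg = 0x54A1
clock 2: out=1, reg = 0x2A50
clock 3: out=0, reg = 0x1528
clock 4: out=0, reg = 0x8A94

0x8A94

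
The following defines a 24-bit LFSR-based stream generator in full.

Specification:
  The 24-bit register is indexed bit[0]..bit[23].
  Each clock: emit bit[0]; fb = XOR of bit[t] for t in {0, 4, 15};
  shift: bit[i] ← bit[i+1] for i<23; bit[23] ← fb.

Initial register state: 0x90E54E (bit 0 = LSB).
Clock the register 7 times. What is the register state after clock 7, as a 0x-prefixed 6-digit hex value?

0x7721CA

reg_0 = 0x90E54E
clock 1: out=0, reg = 0xC872A7
clock 2: out=1, reg = 0xE43953
clock 3: out=1, reg = 0x721CA9
clock 4: out=1, reg = 0xB90E54
clock 5: out=0, reg = 0xDC872A
clock 6: out=0, reg = 0xEE4395
clock 7: out=1, reg = 0x7721CA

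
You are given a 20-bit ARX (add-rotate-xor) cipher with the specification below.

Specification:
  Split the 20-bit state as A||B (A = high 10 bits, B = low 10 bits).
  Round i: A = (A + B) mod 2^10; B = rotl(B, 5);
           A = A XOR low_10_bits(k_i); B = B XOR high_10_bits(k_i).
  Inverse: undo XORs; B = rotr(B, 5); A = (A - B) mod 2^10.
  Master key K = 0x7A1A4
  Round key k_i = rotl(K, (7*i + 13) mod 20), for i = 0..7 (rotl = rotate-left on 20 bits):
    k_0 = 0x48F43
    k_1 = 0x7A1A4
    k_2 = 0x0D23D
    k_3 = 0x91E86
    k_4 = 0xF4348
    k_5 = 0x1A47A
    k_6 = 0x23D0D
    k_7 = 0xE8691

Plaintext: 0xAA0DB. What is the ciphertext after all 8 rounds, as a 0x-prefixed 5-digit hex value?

s_0 = plaintext = 0xAA0DB
s_1 = Round(s_0, k_0) = 0x30245
s_2 = Round(s_1, k_1) = 0xA855A
s_3 = Round(s_2, k_2) = 0x71B7E
s_4 = Round(s_3, k_3) = 0xF099C
s_5 = Round(s_4, k_4) = 0x8585C
s_6 = Round(s_5, k_5) = 0x823EB
s_7 = Round(s_6, k_6) = 0x3F9F0
s_8 = Round(s_7, k_7) = 0x1FDAE

0x1FDAE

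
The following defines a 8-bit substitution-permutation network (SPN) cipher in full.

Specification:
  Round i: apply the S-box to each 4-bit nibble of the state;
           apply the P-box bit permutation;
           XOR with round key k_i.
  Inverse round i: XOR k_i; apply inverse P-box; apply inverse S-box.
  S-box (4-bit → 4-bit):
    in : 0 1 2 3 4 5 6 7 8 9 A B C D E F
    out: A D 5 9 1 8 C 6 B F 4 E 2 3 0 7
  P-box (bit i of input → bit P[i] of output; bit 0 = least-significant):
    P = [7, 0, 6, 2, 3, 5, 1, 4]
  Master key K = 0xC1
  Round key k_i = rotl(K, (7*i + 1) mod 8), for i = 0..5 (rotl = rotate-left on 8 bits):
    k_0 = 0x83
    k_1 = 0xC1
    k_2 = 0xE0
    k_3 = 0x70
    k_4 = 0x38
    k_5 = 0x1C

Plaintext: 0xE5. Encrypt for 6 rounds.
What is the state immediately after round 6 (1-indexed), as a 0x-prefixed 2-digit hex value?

s_0 = plaintext = 0xE5
s_1 = Round(s_0, k_0) = 0x87
s_2 = Round(s_1, k_1) = 0xB8
s_3 = Round(s_2, k_2) = 0x57
s_4 = Round(s_3, k_3) = 0x21
s_5 = Round(s_4, k_4) = 0xF6
s_6 = Round(s_5, k_5) = 0x72

0x72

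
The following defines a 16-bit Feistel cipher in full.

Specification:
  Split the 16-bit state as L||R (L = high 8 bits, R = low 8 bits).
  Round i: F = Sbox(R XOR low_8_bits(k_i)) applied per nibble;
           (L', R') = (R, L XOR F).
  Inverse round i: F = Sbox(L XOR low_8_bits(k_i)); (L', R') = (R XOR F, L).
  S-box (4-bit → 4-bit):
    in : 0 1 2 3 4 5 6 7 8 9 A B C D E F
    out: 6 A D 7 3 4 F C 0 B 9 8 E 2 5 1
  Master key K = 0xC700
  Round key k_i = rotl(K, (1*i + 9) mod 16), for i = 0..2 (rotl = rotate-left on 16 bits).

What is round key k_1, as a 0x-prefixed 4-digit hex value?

0x031C

K = 0xC700
k_0 = rotl(K, (1*0+9) mod 16) = rotl(K, 9) = 0x018E
k_1 = rotl(K, (1*1+9) mod 16) = rotl(K, 10) = 0x031C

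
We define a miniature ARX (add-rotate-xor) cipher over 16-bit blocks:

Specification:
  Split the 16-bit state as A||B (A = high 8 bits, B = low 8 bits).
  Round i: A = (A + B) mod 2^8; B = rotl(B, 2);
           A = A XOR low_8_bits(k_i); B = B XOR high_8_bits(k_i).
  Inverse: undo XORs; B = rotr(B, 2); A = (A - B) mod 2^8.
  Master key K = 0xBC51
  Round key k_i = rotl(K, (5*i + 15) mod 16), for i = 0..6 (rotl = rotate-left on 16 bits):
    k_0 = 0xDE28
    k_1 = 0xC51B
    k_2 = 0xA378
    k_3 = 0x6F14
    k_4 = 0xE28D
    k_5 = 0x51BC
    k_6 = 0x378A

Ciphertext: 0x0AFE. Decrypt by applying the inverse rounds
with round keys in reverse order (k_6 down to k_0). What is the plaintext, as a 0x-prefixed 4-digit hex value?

s_0 = ciphertext = 0x0AFE
s_1 = InvRound(s_0, k_6) = 0x0E72
s_2 = InvRound(s_1, k_5) = 0xEAC8
s_3 = InvRound(s_2, k_4) = 0xDD8A
s_4 = InvRound(s_3, k_3) = 0x5079
s_5 = InvRound(s_4, k_2) = 0x72B6
s_6 = InvRound(s_5, k_1) = 0x8DDC
s_7 = InvRound(s_6, k_0) = 0x2580

0x2580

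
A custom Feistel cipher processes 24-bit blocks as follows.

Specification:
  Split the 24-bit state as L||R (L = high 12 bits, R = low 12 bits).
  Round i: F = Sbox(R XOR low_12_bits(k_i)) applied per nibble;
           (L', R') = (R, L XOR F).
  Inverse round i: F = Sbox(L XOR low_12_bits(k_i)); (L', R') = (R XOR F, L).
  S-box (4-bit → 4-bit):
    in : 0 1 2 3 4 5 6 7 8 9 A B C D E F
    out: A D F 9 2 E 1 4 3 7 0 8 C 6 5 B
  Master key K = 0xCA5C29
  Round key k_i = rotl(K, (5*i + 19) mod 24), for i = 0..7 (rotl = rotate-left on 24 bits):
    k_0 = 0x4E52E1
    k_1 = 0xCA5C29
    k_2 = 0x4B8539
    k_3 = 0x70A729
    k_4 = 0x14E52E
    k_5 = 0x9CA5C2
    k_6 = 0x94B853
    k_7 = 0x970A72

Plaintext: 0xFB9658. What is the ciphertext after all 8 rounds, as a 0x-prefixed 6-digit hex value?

s_0 = plaintext = 0xFB9658
s_1 = Round(s_0, k_0) = 0x658D3E
s_2 = Round(s_1, k_1) = 0xD3EB8C
s_3 = Round(s_2, k_2) = 0xB8C8B0
s_4 = Round(s_3, k_3) = 0x8B00FB
s_5 = Round(s_4, k_4) = 0x0FB6DE
s_6 = Round(s_5, k_5) = 0x6DE927
s_7 = Round(s_6, k_6) = 0x927B9C
s_8 = Round(s_7, k_7) = 0xB9C472

0xB9C472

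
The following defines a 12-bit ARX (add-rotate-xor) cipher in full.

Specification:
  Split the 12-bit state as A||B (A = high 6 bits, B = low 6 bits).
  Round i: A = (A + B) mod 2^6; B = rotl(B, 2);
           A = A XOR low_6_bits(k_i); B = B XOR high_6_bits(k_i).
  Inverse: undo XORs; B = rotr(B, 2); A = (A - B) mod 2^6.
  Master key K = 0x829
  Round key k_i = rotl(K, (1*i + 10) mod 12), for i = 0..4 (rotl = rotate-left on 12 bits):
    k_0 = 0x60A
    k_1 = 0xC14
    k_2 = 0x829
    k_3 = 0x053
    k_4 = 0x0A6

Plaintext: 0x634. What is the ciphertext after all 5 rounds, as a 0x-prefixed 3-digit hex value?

0xA12

s_0 = plaintext = 0x634
s_1 = Round(s_0, k_0) = 0x18B
s_2 = Round(s_1, k_1) = 0x15C
s_3 = Round(s_2, k_2) = 0x211
s_4 = Round(s_3, k_3) = 0x284
s_5 = Round(s_4, k_4) = 0xA12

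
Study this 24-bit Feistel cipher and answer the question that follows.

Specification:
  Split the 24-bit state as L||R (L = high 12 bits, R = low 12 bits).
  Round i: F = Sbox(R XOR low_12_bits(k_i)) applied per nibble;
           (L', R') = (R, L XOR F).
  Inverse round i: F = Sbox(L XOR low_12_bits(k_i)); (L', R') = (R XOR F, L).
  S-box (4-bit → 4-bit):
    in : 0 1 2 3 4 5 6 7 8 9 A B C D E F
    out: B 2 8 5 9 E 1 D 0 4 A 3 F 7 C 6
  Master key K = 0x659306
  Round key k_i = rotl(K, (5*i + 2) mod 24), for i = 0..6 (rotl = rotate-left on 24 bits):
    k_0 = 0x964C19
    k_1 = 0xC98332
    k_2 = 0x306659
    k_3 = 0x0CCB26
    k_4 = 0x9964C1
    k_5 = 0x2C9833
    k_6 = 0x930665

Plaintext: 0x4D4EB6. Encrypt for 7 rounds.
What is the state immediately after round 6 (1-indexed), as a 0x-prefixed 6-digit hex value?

s_0 = plaintext = 0x4D4EB6
s_1 = Round(s_0, k_0) = 0xEB6C72
s_2 = Round(s_1, k_1) = 0xC7282D
s_3 = Round(s_2, k_2) = 0x82D0AB
s_4 = Round(s_3, k_3) = 0x0ABB2A
s_5 = Round(s_4, k_4) = 0xB2A668
s_6 = Round(s_5, k_5) = 0x6687C9
s_7 = Round(s_6, k_6) = 0x7C94C7

0x6687C9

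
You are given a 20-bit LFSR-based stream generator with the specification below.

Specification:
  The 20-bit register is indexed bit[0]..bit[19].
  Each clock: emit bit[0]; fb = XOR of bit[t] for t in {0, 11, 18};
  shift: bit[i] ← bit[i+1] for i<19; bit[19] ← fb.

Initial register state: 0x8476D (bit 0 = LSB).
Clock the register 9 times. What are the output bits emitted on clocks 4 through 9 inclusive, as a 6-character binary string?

101101

reg_0 = 0x8476D
clock 1: out=1, reg = 0xC23B6
clock 2: out=0, reg = 0xE11DB
clock 3: out=1, reg = 0x708ED
clock 4: out=1, reg = 0xB8476
clock 5: out=0, reg = 0x5C23B
clock 6: out=1, reg = 0x2E11D
clock 7: out=1, reg = 0x9708E
clock 8: out=0, reg = 0x4B847
clock 9: out=1, reg = 0xA5C23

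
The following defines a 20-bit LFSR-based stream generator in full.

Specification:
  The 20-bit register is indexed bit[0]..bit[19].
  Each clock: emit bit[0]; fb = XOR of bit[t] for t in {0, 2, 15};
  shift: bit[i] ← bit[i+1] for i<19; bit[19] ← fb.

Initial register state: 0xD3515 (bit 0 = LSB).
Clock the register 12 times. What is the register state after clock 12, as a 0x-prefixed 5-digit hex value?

0x90AD3

reg_0 = 0xD3515
clock 1: out=1, reg = 0x69A8A
clock 2: out=0, reg = 0xB4D45
clock 3: out=1, reg = 0x5A6A2
clock 4: out=0, reg = 0xAD351
clock 5: out=1, reg = 0x569A8
clock 6: out=0, reg = 0x2B4D4
clock 7: out=0, reg = 0x15A6A
clock 8: out=0, reg = 0x0AD35
clock 9: out=1, reg = 0x8569A
clock 10: out=0, reg = 0x42B4D
clock 11: out=1, reg = 0x215A6
clock 12: out=0, reg = 0x90AD3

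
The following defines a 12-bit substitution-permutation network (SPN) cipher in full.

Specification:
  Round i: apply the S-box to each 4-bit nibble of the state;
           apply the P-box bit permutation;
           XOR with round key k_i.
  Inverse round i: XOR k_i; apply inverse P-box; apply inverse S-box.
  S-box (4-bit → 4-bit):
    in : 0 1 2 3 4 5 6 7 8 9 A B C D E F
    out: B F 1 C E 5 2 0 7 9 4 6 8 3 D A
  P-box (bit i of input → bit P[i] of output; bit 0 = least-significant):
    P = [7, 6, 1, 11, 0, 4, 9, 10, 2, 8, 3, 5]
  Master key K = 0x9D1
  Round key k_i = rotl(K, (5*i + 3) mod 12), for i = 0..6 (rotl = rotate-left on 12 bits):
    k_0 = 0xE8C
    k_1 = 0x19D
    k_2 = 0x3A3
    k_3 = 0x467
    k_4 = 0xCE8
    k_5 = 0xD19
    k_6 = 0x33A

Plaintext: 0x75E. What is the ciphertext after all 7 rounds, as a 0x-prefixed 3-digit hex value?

0x65D

s_0 = plaintext = 0x75E
s_1 = Round(s_0, k_0) = 0x40F
s_2 = Round(s_1, k_1) = 0xCE4
s_3 = Round(s_2, k_2) = 0xDC0
s_4 = Round(s_3, k_3) = 0x9A3
s_5 = Round(s_4, k_4) = 0x6CE
s_6 = Round(s_5, k_5) = 0x09B
s_7 = Round(s_6, k_6) = 0x65D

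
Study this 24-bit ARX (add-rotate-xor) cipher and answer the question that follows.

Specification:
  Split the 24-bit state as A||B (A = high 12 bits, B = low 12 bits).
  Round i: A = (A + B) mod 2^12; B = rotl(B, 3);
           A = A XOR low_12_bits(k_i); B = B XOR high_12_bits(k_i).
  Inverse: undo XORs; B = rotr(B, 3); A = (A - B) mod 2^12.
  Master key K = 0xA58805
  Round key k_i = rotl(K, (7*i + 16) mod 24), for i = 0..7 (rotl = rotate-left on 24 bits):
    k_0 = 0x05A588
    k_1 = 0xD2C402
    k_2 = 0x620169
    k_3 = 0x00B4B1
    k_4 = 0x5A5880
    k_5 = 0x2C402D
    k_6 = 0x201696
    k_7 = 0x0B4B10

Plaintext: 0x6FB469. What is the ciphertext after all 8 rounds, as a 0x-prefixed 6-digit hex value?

0x8C815C

s_0 = plaintext = 0x6FB469
s_1 = Round(s_0, k_0) = 0xEEC310
s_2 = Round(s_1, k_1) = 0x5FE5AD
s_3 = Round(s_2, k_2) = 0xAC2B4A
s_4 = Round(s_3, k_3) = 0x2BDA5E
s_5 = Round(s_4, k_4) = 0x59B750
s_6 = Round(s_5, k_5) = 0xCC6847
s_7 = Round(s_6, k_6) = 0x39B03D
s_8 = Round(s_7, k_7) = 0x8C815C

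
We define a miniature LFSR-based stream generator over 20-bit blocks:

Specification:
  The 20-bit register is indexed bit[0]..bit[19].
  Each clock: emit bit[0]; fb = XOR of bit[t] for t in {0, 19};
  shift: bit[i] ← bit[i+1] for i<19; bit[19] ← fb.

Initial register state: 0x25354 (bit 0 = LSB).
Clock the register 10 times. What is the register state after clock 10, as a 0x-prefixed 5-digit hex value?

0xB3094

reg_0 = 0x25354
clock 1: out=0, reg = 0x129AA
clock 2: out=0, reg = 0x094D5
clock 3: out=1, reg = 0x84A6A
clock 4: out=0, reg = 0xC2535
clock 5: out=1, reg = 0x6129A
clock 6: out=0, reg = 0x3094D
clock 7: out=1, reg = 0x984A6
clock 8: out=0, reg = 0xCC253
clock 9: out=1, reg = 0x66129
clock 10: out=1, reg = 0xB3094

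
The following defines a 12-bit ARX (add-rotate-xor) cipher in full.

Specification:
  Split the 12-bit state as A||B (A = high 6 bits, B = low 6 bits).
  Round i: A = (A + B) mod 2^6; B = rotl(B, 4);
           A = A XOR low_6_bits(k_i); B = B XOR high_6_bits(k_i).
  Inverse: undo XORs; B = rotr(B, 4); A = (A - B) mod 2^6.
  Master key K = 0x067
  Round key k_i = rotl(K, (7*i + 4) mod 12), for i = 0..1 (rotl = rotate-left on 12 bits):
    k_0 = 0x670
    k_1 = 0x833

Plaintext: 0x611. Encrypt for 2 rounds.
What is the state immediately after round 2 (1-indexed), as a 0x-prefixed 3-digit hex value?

s_0 = plaintext = 0x611
s_1 = Round(s_0, k_0) = 0x64D
s_2 = Round(s_1, k_1) = 0x573

0x573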